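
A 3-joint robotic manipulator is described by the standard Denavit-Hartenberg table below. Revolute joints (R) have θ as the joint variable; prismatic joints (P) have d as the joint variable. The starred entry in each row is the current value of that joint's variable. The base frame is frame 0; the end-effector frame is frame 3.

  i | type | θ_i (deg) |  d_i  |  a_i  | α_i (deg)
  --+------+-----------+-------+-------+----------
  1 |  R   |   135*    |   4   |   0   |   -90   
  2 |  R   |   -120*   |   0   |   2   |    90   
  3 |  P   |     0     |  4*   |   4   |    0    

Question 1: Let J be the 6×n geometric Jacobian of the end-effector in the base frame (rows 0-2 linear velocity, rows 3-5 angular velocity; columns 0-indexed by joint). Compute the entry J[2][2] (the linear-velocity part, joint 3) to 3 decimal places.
prismatic axis z_2 = (0.6124,-0.6124,-0.5000)
J_v[:, 2] = z_2; J_ω[:, 2] = (0,0,0)
entry J[2][2] = -0.5000

-0.500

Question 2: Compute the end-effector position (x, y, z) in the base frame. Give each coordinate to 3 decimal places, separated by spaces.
4.571 -4.571 7.196

after link 1: o_1 = (0.0000, 0.0000, 4.0000)
after link 2: o_2 = (0.7071, -0.7071, 5.7321)
after link 3: o_3 = (4.5708, -4.5708, 7.1962)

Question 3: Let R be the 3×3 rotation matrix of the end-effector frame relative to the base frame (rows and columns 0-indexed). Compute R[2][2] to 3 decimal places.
-0.500

End-effector z-axis (col 2 of R) = (0.6124,-0.6124,-0.5000)
R[2][2] = -0.5000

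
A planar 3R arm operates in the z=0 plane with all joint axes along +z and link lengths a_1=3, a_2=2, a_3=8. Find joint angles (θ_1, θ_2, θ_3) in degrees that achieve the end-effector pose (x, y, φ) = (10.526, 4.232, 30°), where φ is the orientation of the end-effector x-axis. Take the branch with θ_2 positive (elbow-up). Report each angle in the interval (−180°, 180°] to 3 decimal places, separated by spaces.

-30.004 90.010 -30.006

wrist centre = target − a_3·(cos φ, sin φ) = (3.5978, 0.2320)
cos θ_2 = (12.9980−3²−2²)/(2·3·2) = -0.0002; θ_2 = 90.0097° (elbow-up)
β = atan2(0.2320,3.5978) = 3.6895°; ψ = atan2(2.0000,2.9997) = 33.6931°
θ_1 = β − ψ = -30.0035°
θ_3 = φ − θ_1 − θ_2 = -30.0062° (wrapped to (-180°,180°])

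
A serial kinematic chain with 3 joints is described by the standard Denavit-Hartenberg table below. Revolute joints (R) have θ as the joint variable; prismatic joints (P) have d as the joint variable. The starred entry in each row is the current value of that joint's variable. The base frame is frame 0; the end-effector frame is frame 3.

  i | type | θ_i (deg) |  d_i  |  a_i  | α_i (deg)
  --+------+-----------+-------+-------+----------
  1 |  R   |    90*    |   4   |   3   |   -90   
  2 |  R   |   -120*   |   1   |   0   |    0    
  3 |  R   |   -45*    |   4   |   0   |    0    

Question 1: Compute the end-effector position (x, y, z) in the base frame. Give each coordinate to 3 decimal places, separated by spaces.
after link 1: o_1 = (0.0000, 3.0000, 4.0000)
after link 2: o_2 = (-1.0000, 3.0000, 4.0000)
after link 3: o_3 = (-5.0000, 3.0000, 4.0000)

-5.000 3.000 4.000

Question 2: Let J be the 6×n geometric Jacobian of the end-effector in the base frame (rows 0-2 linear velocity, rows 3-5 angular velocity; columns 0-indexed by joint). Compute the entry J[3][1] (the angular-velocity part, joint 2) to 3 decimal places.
-1.000

axis z_1 = (-1.0000,0.0000,0.0000); lever o_n−o_1 = (-5.0000,0.0000,0.0000)
cross product → J_v[:, 1] = (-0.0000,-0.0000,-0.0000)
J_ω[:, 1] = z_1
entry J[3][1] = -1.0000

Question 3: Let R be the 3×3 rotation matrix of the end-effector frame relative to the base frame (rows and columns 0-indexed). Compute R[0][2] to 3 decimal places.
End-effector z-axis (col 2 of R) = (-1.0000,0.0000,0.0000)
R[0][2] = -1.0000

-1.000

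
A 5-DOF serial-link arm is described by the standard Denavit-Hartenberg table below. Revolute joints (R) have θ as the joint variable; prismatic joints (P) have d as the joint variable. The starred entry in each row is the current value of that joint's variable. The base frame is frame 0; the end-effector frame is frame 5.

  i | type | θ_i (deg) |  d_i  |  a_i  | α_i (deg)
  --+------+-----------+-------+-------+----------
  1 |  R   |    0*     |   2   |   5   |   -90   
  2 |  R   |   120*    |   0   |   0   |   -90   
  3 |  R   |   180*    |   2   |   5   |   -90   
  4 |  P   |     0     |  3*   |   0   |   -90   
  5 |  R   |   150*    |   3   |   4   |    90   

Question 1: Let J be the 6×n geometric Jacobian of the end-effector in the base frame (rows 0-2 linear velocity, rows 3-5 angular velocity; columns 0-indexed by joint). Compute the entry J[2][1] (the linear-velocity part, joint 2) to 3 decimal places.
axis z_1 = (0.0000,1.0000,0.0000); lever o_n−o_1 = (1.6340,1.0000,0.8301)
cross product → J_v[:, 1] = (0.8301,0.0000,-1.6340)
J_ω[:, 1] = z_1
entry J[2][1] = -1.6340

-1.634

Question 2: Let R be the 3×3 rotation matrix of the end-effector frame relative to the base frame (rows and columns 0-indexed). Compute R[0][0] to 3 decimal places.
End-effector x-axis (col 0 of R) = (-0.4330,-0.5000,-0.7500)
R[0][0] = -0.4330

-0.433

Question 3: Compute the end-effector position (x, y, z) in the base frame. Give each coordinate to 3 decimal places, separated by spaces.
after link 1: o_1 = (5.0000, 0.0000, 2.0000)
after link 2: o_2 = (5.0000, 0.0000, 2.0000)
after link 3: o_3 = (5.7679, -0.0000, 7.3301)
after link 4: o_4 = (5.7679, 3.0000, 7.3301)
after link 5: o_5 = (6.6340, 1.0000, 2.8301)

6.634 1.000 2.830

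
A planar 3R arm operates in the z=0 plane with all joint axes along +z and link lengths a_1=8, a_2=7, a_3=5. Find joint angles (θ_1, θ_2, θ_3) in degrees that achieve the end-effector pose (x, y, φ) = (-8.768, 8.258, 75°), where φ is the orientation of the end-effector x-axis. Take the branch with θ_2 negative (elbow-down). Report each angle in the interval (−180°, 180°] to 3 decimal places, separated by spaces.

wrist centre = target − a_3·(cos φ, sin φ) = (-10.0621, 3.4284)
cos θ_2 = (112.9995−8²−7²)/(2·8·7) = -0.0000; θ_2 = -90.0003° (elbow-down)
β = atan2(3.4284,-10.0621) = 161.1849°; ψ = atan2(-7.0000,8.0000) = -41.1860°
θ_1 = β − ψ = 202.3710°
θ_3 = φ − θ_1 − θ_2 = -37.3707° (wrapped to (-180°,180°])

-157.629 -90.000 -37.371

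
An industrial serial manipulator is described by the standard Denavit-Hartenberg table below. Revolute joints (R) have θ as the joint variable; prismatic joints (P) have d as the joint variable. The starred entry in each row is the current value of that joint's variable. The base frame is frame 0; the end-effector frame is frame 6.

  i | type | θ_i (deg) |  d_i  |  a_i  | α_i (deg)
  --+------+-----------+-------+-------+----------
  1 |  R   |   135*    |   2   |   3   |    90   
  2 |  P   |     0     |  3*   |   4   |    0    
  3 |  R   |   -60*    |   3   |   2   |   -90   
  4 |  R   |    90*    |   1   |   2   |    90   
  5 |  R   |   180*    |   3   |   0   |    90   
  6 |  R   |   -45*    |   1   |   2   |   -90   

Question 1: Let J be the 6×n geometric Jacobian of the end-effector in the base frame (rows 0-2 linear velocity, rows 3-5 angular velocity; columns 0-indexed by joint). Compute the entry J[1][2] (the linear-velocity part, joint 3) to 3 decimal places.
axis z_2 = (0.7071,0.7071,0.0000); lever o_n−o_2 = (-0.7854,4.1996,-2.1054)
cross product → J_v[:, 2] = (-1.4887,1.4887,3.5249)
J_ω[:, 2] = z_2
entry J[1][2] = 1.4887

1.489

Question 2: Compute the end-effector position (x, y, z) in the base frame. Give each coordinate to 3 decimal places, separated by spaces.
after link 1: o_1 = (-2.1213, 2.1213, 2.0000)
after link 2: o_2 = (-2.8284, 7.0711, 2.0000)
after link 3: o_3 = (-1.4142, 9.8995, 0.2679)
after link 4: o_4 = (-3.4408, 9.0977, 0.7679)
after link 5: o_5 = (-4.5015, 10.1583, -1.8301)
after link 6: o_6 = (-3.6138, 11.2707, -0.1054)

-3.614 11.271 -0.105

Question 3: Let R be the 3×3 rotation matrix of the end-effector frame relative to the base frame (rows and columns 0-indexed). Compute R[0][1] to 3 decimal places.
0.612

End-effector y-axis (col 1 of R) = (0.6124,-0.6124,-0.5000)
R[0][1] = 0.6124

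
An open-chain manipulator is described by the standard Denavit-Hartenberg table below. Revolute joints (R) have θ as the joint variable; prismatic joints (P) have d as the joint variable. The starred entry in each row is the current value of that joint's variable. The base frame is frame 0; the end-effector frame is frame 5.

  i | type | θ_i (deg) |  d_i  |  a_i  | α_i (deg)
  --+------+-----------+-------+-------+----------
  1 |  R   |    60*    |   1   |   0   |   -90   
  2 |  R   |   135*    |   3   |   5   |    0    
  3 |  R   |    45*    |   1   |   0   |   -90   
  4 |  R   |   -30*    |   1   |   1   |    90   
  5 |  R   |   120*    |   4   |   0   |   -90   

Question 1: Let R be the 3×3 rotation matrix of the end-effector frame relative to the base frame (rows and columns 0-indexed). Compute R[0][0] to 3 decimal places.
0.433

End-effector x-axis (col 0 of R) = (0.4330,0.2500,0.8660)
R[0][0] = 0.4330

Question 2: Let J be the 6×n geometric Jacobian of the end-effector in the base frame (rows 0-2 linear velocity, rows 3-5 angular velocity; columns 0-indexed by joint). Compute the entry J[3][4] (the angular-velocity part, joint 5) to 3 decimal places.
axis z_4 = (-0.5000,0.8660,0.0000); lever o_n−o_4 = (-2.0000,3.4641,0.0000)
cross product → J_v[:, 4] = (-0.0000,-0.0000,0.0000)
J_ω[:, 4] = z_4
entry J[3][4] = -0.5000

-0.500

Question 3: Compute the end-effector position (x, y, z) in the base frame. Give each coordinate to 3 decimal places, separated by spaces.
after link 1: o_1 = (0.0000, 0.0000, 1.0000)
after link 2: o_2 = (-4.3658, -1.5619, -2.5355)
after link 3: o_3 = (-5.2319, -1.0619, -2.5355)
after link 4: o_4 = (-6.0979, -1.5619, -1.5355)
after link 5: o_5 = (-8.0979, 1.9022, -1.5355)

-8.098 1.902 -1.536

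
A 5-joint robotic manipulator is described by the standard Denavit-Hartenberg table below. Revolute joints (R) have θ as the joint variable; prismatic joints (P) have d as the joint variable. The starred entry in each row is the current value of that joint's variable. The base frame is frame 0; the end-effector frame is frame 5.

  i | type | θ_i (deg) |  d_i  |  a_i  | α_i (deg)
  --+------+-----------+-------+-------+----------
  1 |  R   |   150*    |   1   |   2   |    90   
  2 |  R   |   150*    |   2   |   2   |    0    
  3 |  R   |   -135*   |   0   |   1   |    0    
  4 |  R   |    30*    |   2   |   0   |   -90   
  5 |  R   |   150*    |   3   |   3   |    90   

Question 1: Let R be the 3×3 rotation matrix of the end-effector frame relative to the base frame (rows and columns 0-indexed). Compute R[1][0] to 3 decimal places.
-0.739

End-effector x-axis (col 0 of R) = (0.2803,-0.7392,-0.6124)
R[1][0] = -0.7392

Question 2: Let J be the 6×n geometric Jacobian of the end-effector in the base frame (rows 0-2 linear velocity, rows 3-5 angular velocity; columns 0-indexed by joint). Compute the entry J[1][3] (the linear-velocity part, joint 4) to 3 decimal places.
axis z_3 = (0.5000,0.8660,0.0000); lever o_n−o_3 = (3.6781,-1.5462,0.2842)
cross product → J_v[:, 3] = (0.2461,-0.1421,-3.9584)
J_ω[:, 3] = z_3
entry J[1][3] = -0.1421

-0.142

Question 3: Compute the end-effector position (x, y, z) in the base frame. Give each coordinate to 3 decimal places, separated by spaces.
after link 1: o_1 = (-1.7321, 1.0000, 1.0000)
after link 2: o_2 = (0.7679, 1.8660, 2.0000)
after link 3: o_3 = (-0.0686, 2.3490, 2.2588)
after link 4: o_4 = (0.9314, 4.0810, 2.2588)
after link 5: o_5 = (3.6095, 0.8028, 2.5430)

3.610 0.803 2.543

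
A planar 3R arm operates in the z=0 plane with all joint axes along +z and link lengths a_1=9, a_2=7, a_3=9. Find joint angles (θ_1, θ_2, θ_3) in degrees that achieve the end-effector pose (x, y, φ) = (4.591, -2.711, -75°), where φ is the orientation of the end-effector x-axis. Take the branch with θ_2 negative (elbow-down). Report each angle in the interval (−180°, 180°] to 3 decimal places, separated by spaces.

119.998 -135.001 -59.998

wrist centre = target − a_3·(cos φ, sin φ) = (2.2616, 5.9823)
cos θ_2 = (40.9033−9²−7²)/(2·9·7) = -0.7071; θ_2 = -135.0008° (elbow-down)
β = atan2(5.9823,2.2616) = 69.2908°; ψ = atan2(-4.9497,4.0502) = -50.7075°
θ_1 = β − ψ = 119.9983°
θ_3 = φ − θ_1 − θ_2 = -59.9975° (wrapped to (-180°,180°])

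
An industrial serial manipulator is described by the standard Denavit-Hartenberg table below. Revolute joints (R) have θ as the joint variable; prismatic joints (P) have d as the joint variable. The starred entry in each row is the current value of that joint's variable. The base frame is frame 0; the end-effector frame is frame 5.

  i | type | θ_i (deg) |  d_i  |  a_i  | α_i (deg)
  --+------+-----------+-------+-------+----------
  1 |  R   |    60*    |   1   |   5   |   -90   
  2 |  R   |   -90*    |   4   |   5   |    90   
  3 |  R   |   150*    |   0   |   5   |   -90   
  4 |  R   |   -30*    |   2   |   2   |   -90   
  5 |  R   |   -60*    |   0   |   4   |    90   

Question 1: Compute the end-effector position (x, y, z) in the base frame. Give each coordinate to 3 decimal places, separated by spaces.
-1.531 4.348 -4.062

after link 1: o_1 = (2.5000, 4.3301, 1.0000)
after link 2: o_2 = (-0.9641, 6.3301, 6.0000)
after link 3: o_3 = (-3.1292, 7.5801, 1.6699)
after link 4: o_4 = (-2.8792, 6.2811, -0.8301)
after link 5: o_5 = (-1.5311, 4.3481, -4.0622)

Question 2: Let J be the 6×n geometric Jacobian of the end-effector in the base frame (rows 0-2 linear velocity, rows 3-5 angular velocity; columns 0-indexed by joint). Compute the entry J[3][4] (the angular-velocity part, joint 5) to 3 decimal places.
axis z_4 = (0.2165,0.8750,-0.4330); lever o_n−o_4 = (1.3481,-1.9330,-3.2321)
cross product → J_v[:, 4] = (-3.6651,0.1160,-1.5981)
J_ω[:, 4] = z_4
entry J[3][4] = 0.2165

0.217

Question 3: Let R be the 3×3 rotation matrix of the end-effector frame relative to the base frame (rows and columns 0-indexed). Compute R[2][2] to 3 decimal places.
0.400

End-effector z-axis (col 2 of R) = (0.9163,-0.0290,0.3995)
R[2][2] = 0.3995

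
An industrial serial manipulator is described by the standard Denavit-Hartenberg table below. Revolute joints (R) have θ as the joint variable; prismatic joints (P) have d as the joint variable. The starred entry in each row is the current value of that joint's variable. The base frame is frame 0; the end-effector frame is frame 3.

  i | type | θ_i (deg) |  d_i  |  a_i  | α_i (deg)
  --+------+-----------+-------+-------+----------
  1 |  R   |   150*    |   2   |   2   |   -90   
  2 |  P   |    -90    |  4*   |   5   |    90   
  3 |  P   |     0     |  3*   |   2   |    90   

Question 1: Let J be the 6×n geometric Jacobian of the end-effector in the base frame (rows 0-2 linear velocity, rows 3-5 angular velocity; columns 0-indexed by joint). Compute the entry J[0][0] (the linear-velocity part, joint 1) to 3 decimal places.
axis z_0 = ẑ; lever o_n−o_0 = (-1.1340,-3.9641,9.0000)
cross product → J_v[:, 0] = (3.9641,-1.1340,0.0000)
J_ω[:, 0] = z_0
entry J[0][0] = 3.9641

3.964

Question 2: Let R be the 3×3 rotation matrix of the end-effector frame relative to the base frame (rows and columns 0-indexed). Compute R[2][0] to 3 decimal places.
End-effector x-axis (col 0 of R) = (-0.0000,0.0000,1.0000)
R[2][0] = 1.0000

1.000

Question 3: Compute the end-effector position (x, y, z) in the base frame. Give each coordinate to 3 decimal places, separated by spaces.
after link 1: o_1 = (-1.7321, 1.0000, 2.0000)
after link 2: o_2 = (-3.7321, -2.4641, 7.0000)
after link 3: o_3 = (-1.1340, -3.9641, 9.0000)

-1.134 -3.964 9.000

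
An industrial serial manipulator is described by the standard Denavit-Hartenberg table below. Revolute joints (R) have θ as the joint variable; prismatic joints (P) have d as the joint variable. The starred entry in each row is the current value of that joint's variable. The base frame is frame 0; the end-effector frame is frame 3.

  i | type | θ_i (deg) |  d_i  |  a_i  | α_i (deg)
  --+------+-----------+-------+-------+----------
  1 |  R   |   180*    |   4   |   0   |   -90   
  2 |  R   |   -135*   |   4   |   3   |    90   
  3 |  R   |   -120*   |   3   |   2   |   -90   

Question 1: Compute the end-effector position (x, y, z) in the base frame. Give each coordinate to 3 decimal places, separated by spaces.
3.536 -2.268 3.293

after link 1: o_1 = (0.0000, 0.0000, 4.0000)
after link 2: o_2 = (2.1213, -4.0000, 6.1213)
after link 3: o_3 = (3.5355, -2.2679, 3.2929)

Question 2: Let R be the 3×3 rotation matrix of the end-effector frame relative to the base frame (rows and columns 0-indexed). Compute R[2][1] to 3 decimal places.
0.707

End-effector y-axis (col 1 of R) = (-0.7071,0.0000,0.7071)
R[2][1] = 0.7071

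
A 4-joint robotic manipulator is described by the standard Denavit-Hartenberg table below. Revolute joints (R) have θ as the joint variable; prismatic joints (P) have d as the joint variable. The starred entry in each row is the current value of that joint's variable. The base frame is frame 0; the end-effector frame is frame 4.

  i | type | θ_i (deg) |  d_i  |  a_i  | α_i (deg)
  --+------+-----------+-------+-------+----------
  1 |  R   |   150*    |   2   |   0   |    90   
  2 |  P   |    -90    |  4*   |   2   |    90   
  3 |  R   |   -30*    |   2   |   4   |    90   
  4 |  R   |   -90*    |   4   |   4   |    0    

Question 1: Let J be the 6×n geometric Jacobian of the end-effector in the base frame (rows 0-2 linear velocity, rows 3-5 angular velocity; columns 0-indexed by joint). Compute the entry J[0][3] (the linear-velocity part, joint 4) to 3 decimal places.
-1.000

axis z_3 = (-0.4330,-0.7500,0.5000); lever o_n−o_3 = (-5.1962,-1.0000,2.0000)
cross product → J_v[:, 3] = (-1.0000,-1.7321,-3.4641)
J_ω[:, 3] = z_3
entry J[0][3] = -1.0000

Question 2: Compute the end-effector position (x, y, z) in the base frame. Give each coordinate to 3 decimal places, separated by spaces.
after link 1: o_1 = (0.0000, 0.0000, 2.0000)
after link 2: o_2 = (2.0000, 3.4641, 0.0000)
after link 3: o_3 = (2.7321, 0.7321, -3.4641)
after link 4: o_4 = (-2.4641, -0.2679, -1.4641)

-2.464 -0.268 -1.464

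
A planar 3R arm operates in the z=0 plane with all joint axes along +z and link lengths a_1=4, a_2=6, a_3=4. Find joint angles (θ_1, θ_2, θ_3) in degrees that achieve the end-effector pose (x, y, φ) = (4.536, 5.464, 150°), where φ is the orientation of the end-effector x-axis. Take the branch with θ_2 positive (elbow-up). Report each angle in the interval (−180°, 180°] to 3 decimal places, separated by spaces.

wrist centre = target − a_3·(cos φ, sin φ) = (8.0001, 3.4640)
cos θ_2 = (76.0009−4²−6²)/(2·4·6) = 0.5000; θ_2 = 59.9987° (elbow-up)
β = atan2(3.4640,8.0001) = 23.4123°; ψ = atan2(5.1961,7.0001) = 36.5860°
θ_1 = β − ψ = -13.1736°
θ_3 = φ − θ_1 − θ_2 = 103.1749° (wrapped to (-180°,180°])

-13.174 59.999 103.175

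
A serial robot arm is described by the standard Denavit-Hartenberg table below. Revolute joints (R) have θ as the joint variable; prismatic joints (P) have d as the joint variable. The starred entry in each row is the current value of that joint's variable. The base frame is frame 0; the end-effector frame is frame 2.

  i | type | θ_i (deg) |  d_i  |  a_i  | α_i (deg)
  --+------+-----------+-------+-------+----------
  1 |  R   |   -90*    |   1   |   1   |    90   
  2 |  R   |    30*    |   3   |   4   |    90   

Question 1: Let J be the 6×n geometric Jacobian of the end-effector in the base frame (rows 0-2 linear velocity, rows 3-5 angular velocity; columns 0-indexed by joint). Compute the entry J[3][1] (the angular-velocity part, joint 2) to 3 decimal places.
axis z_1 = (-1.0000,-0.0000,0.0000); lever o_n−o_1 = (-3.0000,-3.4641,2.0000)
cross product → J_v[:, 1] = (0.0000,2.0000,3.4641)
J_ω[:, 1] = z_1
entry J[3][1] = -1.0000

-1.000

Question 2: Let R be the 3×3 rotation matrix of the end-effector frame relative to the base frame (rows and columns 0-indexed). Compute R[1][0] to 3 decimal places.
End-effector x-axis (col 0 of R) = (0.0000,-0.8660,0.5000)
R[1][0] = -0.8660

-0.866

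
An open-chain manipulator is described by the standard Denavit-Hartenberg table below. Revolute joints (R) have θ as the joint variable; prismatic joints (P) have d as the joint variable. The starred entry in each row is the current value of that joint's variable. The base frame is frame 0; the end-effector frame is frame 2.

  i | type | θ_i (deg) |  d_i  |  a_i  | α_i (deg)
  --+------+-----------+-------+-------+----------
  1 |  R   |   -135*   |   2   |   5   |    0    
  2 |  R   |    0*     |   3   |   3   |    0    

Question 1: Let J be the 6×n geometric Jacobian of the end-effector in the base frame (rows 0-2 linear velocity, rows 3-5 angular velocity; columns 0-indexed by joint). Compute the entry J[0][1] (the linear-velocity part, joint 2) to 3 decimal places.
axis z_1 = (0.0000,0.0000,1.0000); lever o_n−o_1 = (-2.1213,-2.1213,3.0000)
cross product → J_v[:, 1] = (2.1213,-2.1213,0.0000)
J_ω[:, 1] = z_1
entry J[0][1] = 2.1213

2.121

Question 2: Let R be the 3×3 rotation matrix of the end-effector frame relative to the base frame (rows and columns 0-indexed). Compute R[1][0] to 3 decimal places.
-0.707

End-effector x-axis (col 0 of R) = (-0.7071,-0.7071,0.0000)
R[1][0] = -0.7071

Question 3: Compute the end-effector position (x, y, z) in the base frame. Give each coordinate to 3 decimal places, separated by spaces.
after link 1: o_1 = (-3.5355, -3.5355, 2.0000)
after link 2: o_2 = (-5.6569, -5.6569, 5.0000)

-5.657 -5.657 5.000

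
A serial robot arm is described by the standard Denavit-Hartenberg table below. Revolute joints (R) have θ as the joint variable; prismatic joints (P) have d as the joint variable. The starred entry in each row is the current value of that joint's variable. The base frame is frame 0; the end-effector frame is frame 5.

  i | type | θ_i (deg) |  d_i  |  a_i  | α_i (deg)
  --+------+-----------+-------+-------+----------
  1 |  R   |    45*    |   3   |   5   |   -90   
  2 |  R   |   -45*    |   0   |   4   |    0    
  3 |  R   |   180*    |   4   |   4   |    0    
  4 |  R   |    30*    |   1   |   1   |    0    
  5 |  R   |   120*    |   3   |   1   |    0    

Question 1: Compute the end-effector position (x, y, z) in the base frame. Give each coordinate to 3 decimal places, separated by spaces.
after link 1: o_1 = (3.5355, 3.5355, 3.0000)
after link 2: o_2 = (5.5355, 5.5355, 5.8284)
after link 3: o_3 = (0.7071, 6.3640, 3.0000)
after link 4: o_4 = (-0.6830, 6.3881, 2.7412)
after link 5: o_5 = (-2.6213, 8.6924, 3.7071)

-2.621 8.692 3.707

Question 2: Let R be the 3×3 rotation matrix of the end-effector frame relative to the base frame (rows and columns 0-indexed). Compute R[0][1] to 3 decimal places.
0.683

End-effector y-axis (col 1 of R) = (0.6830,0.6830,-0.2588)
R[0][1] = 0.6830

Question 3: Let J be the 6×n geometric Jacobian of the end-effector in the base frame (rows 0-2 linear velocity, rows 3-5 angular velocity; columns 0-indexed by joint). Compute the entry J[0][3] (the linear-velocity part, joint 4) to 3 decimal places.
axis z_3 = (-0.7071,0.7071,0.0000); lever o_n−o_3 = (-3.3284,2.3284,0.7071)
cross product → J_v[:, 3] = (0.5000,0.5000,0.7071)
J_ω[:, 3] = z_3
entry J[0][3] = 0.5000

0.500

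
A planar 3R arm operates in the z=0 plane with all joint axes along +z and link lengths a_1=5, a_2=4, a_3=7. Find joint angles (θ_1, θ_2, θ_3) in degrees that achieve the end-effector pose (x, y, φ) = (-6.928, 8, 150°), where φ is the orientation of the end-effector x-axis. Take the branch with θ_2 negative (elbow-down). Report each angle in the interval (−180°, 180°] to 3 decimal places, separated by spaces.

149.998 -120.001 120.003

wrist centre = target − a_3·(cos φ, sin φ) = (-0.8658, 4.5000)
cos θ_2 = (20.9996−5²−4²)/(2·5·4) = -0.5000; θ_2 = -120.0006° (elbow-down)
β = atan2(4.5000,-0.8658) = 100.8909°; ψ = atan2(-3.4641,3.0000) = -49.1068°
θ_1 = β − ψ = 149.9977°
θ_3 = φ − θ_1 − θ_2 = 120.0029° (wrapped to (-180°,180°])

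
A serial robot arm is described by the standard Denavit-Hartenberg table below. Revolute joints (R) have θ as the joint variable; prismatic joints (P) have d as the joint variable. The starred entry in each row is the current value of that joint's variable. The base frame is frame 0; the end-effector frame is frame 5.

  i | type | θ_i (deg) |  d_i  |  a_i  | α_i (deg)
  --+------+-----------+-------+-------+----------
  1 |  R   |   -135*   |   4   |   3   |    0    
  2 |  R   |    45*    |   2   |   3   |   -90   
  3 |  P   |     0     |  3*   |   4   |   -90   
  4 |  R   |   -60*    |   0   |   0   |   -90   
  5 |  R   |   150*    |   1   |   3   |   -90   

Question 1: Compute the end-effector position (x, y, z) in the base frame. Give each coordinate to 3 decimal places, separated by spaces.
-1.871 -8.688 7.500

after link 1: o_1 = (-2.1213, -2.1213, 4.0000)
after link 2: o_2 = (-2.1213, -5.1213, 6.0000)
after link 3: o_3 = (0.8787, -9.1213, 6.0000)
after link 4: o_4 = (0.8787, -9.1213, 6.0000)
after link 5: o_5 = (-1.8713, -8.6883, 7.5000)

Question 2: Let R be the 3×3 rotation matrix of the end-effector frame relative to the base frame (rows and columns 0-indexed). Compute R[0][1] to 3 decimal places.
0.500

End-effector y-axis (col 1 of R) = (0.5000,0.8660,0.0000)
R[0][1] = 0.5000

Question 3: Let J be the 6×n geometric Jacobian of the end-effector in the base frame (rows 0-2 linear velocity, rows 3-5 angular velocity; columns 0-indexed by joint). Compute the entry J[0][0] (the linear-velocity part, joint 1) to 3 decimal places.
axis z_0 = ẑ; lever o_n−o_0 = (-1.8713,-8.6883,7.5000)
cross product → J_v[:, 0] = (8.6883,-1.8713,0.0000)
J_ω[:, 0] = z_0
entry J[0][0] = 8.6883

8.688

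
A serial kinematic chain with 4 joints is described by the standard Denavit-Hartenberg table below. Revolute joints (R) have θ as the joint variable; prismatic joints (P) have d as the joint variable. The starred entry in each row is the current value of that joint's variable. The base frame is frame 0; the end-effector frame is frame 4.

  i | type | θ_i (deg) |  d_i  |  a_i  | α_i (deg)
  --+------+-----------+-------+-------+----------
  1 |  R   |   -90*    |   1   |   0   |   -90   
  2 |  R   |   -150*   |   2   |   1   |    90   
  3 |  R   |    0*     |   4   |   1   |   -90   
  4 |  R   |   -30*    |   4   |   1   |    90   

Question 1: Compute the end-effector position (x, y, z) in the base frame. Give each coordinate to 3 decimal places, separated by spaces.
6.000 4.732 -1.464

after link 1: o_1 = (0.0000, 0.0000, 1.0000)
after link 2: o_2 = (2.0000, 0.8660, 1.5000)
after link 3: o_3 = (2.0000, 3.7321, -1.4641)
after link 4: o_4 = (6.0000, 4.7321, -1.4641)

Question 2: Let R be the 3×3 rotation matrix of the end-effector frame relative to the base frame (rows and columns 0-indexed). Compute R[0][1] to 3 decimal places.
End-effector y-axis (col 1 of R) = (1.0000,0.0000,0.0000)
R[0][1] = 1.0000

1.000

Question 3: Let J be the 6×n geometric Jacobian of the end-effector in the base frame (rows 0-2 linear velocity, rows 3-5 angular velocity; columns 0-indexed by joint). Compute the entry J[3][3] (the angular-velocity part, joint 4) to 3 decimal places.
axis z_3 = (1.0000,0.0000,0.0000); lever o_n−o_3 = (4.0000,1.0000,0.0000)
cross product → J_v[:, 3] = (-0.0000,0.0000,1.0000)
J_ω[:, 3] = z_3
entry J[3][3] = 1.0000

1.000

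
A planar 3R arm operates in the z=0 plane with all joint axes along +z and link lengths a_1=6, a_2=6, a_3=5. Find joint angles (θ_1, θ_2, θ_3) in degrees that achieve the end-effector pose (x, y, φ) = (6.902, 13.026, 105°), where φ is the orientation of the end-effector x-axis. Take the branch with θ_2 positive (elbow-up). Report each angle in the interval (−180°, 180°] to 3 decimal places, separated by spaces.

wrist centre = target − a_3·(cos φ, sin φ) = (8.1961, 8.1964)
cos θ_2 = (134.3565−6²−6²)/(2·6·6) = 0.8661; θ_2 = 29.9958° (elbow-up)
β = atan2(8.1964,8.1961) = 45.0010°; ψ = atan2(2.9996,11.1964) = 14.9979°
θ_1 = β − ψ = 30.0031°
θ_3 = φ − θ_1 − θ_2 = 45.0011° (wrapped to (-180°,180°])

30.003 29.996 45.001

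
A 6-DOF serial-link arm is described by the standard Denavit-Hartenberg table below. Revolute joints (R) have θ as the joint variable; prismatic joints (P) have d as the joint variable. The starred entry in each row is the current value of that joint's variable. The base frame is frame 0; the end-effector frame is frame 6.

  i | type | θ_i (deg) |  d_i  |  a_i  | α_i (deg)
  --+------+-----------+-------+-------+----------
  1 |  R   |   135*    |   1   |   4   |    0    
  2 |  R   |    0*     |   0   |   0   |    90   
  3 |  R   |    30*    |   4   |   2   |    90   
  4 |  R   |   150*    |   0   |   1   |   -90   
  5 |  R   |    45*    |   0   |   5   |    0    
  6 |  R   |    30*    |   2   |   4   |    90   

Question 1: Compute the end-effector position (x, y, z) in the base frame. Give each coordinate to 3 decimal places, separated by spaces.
5.703 1.444 5.496

after link 1: o_1 = (-2.8284, 2.8284, 1.0000)
after link 2: o_2 = (-2.8284, 2.8284, 1.0000)
after link 3: o_3 = (-1.2247, 6.8816, 2.0000)
after link 4: o_4 = (-0.3409, 6.7048, 1.5670)
after link 5: o_5 = (4.0341, 4.8298, 3.0979)
after link 6: o_6 = (5.7029, 1.4437, 5.4957)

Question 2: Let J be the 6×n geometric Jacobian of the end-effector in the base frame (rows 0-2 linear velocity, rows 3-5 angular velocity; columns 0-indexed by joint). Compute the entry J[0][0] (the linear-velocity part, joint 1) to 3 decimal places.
-1.444

axis z_0 = ẑ; lever o_n−o_0 = (5.7029,1.4437,5.4957)
cross product → J_v[:, 0] = (-1.4437,5.7029,0.0000)
J_ω[:, 0] = z_0
entry J[0][0] = -1.4437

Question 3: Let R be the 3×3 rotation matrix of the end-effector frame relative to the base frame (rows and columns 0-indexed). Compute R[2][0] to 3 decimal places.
0.724

End-effector x-axis (col 0 of R) = (0.5703,-0.3873,0.7244)
R[2][0] = 0.7244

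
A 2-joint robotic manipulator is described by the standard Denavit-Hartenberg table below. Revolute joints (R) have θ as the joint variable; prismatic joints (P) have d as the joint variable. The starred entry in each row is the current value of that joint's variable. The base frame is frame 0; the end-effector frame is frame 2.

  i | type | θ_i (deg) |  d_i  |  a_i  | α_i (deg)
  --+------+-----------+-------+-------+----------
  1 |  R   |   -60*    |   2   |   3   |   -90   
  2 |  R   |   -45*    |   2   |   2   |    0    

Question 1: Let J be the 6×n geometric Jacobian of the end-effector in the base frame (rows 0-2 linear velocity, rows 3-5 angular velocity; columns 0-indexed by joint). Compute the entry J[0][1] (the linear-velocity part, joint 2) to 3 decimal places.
0.707

axis z_1 = (0.8660,0.5000,0.0000); lever o_n−o_1 = (2.4392,-0.2247,1.4142)
cross product → J_v[:, 1] = (0.7071,-1.2247,-1.4142)
J_ω[:, 1] = z_1
entry J[0][1] = 0.7071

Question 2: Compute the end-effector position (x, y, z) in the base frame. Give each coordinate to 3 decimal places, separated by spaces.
after link 1: o_1 = (1.5000, -2.5981, 2.0000)
after link 2: o_2 = (3.9392, -2.8228, 3.4142)

3.939 -2.823 3.414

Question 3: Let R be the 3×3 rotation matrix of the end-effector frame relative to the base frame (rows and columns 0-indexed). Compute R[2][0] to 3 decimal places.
0.707

End-effector x-axis (col 0 of R) = (0.3536,-0.6124,0.7071)
R[2][0] = 0.7071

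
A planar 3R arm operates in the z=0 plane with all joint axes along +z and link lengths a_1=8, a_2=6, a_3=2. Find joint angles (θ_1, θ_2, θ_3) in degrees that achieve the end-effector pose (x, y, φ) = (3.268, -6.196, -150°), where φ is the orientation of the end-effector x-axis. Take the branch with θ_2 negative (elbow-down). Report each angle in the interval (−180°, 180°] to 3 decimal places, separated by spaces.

0.001 -120.001 -30.001

wrist centre = target − a_3·(cos φ, sin φ) = (5.0001, -5.1960)
cos θ_2 = (51.9989−8²−6²)/(2·8·6) = -0.5000; θ_2 = -120.0007° (elbow-down)
β = atan2(-5.1960,5.0001) = -46.1010°; ψ = atan2(-5.1961,4.9999) = -46.1023°
θ_1 = β − ψ = 0.0013°
θ_3 = φ − θ_1 − θ_2 = -30.0006° (wrapped to (-180°,180°])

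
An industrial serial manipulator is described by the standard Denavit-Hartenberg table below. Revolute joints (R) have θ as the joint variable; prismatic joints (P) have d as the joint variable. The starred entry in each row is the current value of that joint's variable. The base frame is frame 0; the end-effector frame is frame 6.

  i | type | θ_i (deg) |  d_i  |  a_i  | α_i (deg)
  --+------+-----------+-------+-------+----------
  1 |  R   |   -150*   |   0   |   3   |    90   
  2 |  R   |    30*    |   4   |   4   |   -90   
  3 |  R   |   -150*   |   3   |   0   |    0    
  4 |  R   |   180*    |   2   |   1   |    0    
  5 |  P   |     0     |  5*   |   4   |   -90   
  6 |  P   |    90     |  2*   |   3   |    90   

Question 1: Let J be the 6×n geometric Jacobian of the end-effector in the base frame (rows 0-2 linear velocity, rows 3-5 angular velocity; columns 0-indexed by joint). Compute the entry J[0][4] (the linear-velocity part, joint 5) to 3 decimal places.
prismatic axis z_4 = (0.4330,0.2500,0.8660)
J_v[:, 4] = z_4; J_ω[:, 4] = (0,0,0)
entry J[0][4] = 0.4330

0.433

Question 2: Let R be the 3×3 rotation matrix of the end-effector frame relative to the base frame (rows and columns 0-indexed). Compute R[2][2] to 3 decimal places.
0.433

End-effector z-axis (col 2 of R) = (-0.3995,-0.8080,0.4330)
R[2][2] = 0.4330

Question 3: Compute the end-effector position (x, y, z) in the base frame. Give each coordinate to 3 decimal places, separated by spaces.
-4.949 -3.125 9.727

after link 1: o_1 = (-2.5981, -1.5000, 0.0000)
after link 2: o_2 = (-7.5981, 0.2321, 2.0000)
after link 3: o_3 = (-6.2990, 0.9821, 4.5981)
after link 4: o_4 = (-5.8325, 0.6740, 6.7631)
after link 5: o_5 = (-5.2655, -1.3080, 12.8253)
after link 6: o_6 = (-4.9486, -3.1250, 9.7272)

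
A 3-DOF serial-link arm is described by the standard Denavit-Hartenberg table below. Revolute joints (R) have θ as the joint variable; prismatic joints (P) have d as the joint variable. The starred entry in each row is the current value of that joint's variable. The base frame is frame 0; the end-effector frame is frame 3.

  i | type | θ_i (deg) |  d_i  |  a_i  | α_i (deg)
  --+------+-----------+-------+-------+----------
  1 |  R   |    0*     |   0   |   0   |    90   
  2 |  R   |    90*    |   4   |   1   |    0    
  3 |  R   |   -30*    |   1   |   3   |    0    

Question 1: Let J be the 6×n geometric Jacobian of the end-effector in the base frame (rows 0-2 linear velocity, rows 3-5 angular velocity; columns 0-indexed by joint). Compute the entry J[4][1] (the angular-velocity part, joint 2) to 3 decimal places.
-1.000

axis z_1 = (0.0000,-1.0000,0.0000); lever o_n−o_1 = (1.5000,-5.0000,3.5981)
cross product → J_v[:, 1] = (-3.5981,0.0000,1.5000)
J_ω[:, 1] = z_1
entry J[4][1] = -1.0000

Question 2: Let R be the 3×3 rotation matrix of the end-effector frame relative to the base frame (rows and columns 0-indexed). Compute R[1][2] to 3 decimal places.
-1.000

End-effector z-axis (col 2 of R) = (0.0000,-1.0000,0.0000)
R[1][2] = -1.0000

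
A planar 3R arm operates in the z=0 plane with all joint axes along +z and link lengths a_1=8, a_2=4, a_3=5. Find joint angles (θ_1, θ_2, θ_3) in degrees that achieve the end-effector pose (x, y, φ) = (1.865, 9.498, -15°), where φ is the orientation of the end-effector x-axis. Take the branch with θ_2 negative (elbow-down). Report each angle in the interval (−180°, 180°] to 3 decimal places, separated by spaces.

wrist centre = target − a_3·(cos φ, sin φ) = (-2.9646, 10.7921)
cos θ_2 = (125.2583−8²−4²)/(2·8·4) = 0.7072; θ_2 = -44.9956° (elbow-down)
β = atan2(10.7921,-2.9646) = 105.3605°; ψ = atan2(-2.8282,10.8286) = -14.6374°
θ_1 = β − ψ = 119.9979°
θ_3 = φ − θ_1 − θ_2 = -90.0024° (wrapped to (-180°,180°])

119.998 -44.996 -90.002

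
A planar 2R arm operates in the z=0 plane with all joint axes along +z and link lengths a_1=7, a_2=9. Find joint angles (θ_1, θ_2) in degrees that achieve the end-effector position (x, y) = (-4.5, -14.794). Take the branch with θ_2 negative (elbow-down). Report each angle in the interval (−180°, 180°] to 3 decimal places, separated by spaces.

-89.997 -30.006

cos θ_2 = (239.1124−7²−9²)/(2·7·9) = 0.8660; θ_2 = -30.0062° (elbow-down)
β = atan2(-14.7940,-4.5000) = -106.9186°; ψ = atan2(-4.5008,14.7937) = -16.9218°
θ_1 = β − ψ = -89.9968°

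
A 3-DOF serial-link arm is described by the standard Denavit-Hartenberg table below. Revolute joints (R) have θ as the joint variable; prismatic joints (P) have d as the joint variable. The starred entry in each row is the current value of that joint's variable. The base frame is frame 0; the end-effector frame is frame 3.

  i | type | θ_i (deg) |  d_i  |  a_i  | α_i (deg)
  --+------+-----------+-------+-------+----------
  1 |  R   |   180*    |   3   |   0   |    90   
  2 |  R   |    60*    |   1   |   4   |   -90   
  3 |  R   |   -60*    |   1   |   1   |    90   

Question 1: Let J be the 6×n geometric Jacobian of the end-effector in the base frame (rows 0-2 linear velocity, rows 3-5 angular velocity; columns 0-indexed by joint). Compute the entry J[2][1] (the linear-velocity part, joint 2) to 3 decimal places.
axis z_1 = (0.0000,1.0000,0.0000); lever o_n−o_1 = (-1.3840,1.8660,4.3971)
cross product → J_v[:, 1] = (4.3971,-0.0000,1.3840)
J_ω[:, 1] = z_1
entry J[2][1] = 1.3840

1.384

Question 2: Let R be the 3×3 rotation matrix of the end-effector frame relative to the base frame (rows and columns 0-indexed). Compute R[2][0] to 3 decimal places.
End-effector x-axis (col 0 of R) = (-0.2500,0.8660,0.4330)
R[2][0] = 0.4330

0.433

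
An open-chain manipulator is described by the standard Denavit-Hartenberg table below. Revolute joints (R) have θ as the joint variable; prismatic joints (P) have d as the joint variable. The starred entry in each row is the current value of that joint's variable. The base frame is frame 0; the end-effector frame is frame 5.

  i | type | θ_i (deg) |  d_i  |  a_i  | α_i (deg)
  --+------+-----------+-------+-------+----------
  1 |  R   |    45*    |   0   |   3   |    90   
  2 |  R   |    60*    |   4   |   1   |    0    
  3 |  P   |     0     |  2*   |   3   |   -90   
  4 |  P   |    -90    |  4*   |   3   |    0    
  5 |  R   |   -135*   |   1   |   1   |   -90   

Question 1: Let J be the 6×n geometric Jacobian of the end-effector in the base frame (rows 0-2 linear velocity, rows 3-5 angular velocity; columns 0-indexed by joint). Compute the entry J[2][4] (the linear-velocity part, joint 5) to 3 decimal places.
axis z_4 = (-0.6124,-0.6124,0.5000); lever o_n−o_4 = (-1.3624,-0.3624,-0.1124)
cross product → J_v[:, 4] = (0.2500,-0.7500,-0.6124)
J_ω[:, 4] = z_4
entry J[2][4] = -0.6124

-0.612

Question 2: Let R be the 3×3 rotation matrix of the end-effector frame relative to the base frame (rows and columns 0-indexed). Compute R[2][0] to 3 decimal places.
End-effector x-axis (col 0 of R) = (-0.7500,0.2500,-0.6124)
R[2][0] = -0.6124

-0.612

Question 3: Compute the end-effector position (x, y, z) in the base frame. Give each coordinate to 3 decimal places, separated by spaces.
6.088 -5.640 5.352

after link 1: o_1 = (2.1213, 2.1213, 0.0000)
after link 2: o_2 = (5.3033, -0.3536, 0.8660)
after link 3: o_3 = (7.7782, -0.7071, 3.4641)
after link 4: o_4 = (7.4500, -5.2779, 5.4641)
after link 5: o_5 = (6.0876, -5.6403, 5.3517)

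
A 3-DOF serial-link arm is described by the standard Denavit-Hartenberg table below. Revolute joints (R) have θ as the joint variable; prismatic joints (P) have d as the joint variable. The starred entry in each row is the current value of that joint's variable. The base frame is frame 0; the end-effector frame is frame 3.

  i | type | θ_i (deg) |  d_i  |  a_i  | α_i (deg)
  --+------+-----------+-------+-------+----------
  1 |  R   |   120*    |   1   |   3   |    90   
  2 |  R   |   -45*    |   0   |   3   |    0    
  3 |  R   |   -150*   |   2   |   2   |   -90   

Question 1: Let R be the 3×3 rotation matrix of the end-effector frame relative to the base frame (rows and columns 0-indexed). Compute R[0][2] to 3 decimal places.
0.129

End-effector z-axis (col 2 of R) = (0.1294,-0.2241,-0.9659)
R[0][2] = 0.1294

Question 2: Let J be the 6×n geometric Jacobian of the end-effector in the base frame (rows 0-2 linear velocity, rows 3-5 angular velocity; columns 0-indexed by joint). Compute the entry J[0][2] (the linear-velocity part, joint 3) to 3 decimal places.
axis z_2 = (0.8660,0.5000,0.0000); lever o_n−o_2 = (2.6980,-0.6730,0.5176)
cross product → J_v[:, 2] = (0.2588,-0.4483,-1.9319)
J_ω[:, 2] = z_2
entry J[0][2] = 0.2588

0.259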